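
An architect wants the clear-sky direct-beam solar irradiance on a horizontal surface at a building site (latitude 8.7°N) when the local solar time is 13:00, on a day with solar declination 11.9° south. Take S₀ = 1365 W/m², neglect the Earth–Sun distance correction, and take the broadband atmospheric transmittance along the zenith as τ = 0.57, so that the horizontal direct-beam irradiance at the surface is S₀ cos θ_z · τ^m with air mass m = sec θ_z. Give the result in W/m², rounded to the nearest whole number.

Hour angle H = 15° × (13 − 12) = 15.00°.
cos θ_z = sin(8.7°) sin(-11.9°) + cos(8.7°) cos(-11.9°) cos(15.00°) = -0.0312 + 0.9343 = 0.9031.
Air mass m = 1/cos θ_z = 1/0.9031 = 1.107; τ^m = 0.57^1.107 = 0.5367.
Surface direct beam = 1365 × 0.9031 × 0.5367 = 661.61 W/m².

662 W/m²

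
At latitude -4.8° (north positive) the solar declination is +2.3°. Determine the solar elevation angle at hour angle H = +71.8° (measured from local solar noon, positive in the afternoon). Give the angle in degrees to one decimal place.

cos θ_z = sin(-4.8°) sin(2.3°) + cos(-4.8°) cos(2.3°) cos(71.80°) = -0.0034 + 0.3110 = 0.3076.
θ_z = arccos(0.3076) = 72.09°, so the elevation is 90° − 72.09° = 17.91°.

17.9°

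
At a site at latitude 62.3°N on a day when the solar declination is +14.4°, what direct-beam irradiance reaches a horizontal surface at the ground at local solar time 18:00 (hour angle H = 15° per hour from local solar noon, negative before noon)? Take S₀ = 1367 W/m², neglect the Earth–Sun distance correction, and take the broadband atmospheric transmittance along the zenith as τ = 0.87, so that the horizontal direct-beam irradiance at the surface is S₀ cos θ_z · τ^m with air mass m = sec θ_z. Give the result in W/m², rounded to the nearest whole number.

Hour angle H = 15° × (18 − 12) = 90.00°.
cos θ_z = sin φ sin δ + cos φ cos δ cos H = (0.8854)(0.2487) + (0.4648)(0.9686)(0.0000) = 0.2202.
Air mass m = 1/cos θ_z = 1/0.2202 = 4.541; τ^m = 0.87^4.541 = 0.5313.
Surface direct beam = 1367 × 0.2202 × 0.5313 = 159.93 W/m².

160 W/m²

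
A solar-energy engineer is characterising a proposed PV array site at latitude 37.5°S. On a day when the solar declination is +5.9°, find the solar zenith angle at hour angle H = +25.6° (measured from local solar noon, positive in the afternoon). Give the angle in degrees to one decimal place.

cos θ_z = sin(-37.5°) sin(5.9°) + cos(-37.5°) cos(5.9°) cos(25.60°) = -0.0626 + 0.7117 = 0.6491.
θ_z = arccos(0.6491) = 49.53°.

49.5°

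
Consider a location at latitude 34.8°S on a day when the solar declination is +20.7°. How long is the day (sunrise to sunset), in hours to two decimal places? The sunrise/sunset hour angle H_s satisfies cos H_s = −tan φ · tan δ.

9.97 hours

The sunset hour angle satisfies cos H_s = −tan φ tan δ = 0.2626, giving H_s = 74.78°.
Day length = 2 H_s / 15° h⁻¹ = 149.56° / 15 = 9.971 h.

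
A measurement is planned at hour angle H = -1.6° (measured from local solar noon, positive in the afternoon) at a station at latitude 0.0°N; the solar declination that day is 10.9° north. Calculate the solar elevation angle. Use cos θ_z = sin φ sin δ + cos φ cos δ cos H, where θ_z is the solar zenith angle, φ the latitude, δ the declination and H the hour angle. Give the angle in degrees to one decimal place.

79.0°

With φ = 0.0°, δ = 10.9°, H = -1.60°: sin φ sin δ = 0.0000, cos φ cos δ cos H = 0.9816, so cos θ_z = 0.9816.
θ_z = arccos(0.9816) = 11.01°, so the elevation is 90° − 11.01° = 78.99°.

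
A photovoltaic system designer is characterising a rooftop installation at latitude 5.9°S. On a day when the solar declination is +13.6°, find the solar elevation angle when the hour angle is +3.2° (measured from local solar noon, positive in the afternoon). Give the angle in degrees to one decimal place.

cos θ_z = sin(-5.9°) sin(13.6°) + cos(-5.9°) cos(13.6°) cos(3.20°) = -0.0242 + 0.9653 = 0.9411.
θ_z = arccos(0.9411) = 19.76°, so the elevation is 90° − 19.76° = 70.24°.

70.2°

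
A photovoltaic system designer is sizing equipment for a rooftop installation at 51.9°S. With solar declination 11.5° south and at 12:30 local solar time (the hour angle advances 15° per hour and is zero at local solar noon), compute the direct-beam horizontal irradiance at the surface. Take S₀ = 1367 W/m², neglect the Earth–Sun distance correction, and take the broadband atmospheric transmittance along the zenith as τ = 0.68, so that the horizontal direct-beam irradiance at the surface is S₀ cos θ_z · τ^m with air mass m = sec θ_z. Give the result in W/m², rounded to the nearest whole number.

Hour angle H = 15° × (12.5 − 12) = 7.50°.
cos θ_z = sin φ sin δ + cos φ cos δ cos H = (-0.7869)(-0.1994) + (0.6170)(0.9799)(0.9914) = 0.7563.
Air mass m = 1/cos θ_z = 1/0.7563 = 1.322; τ^m = 0.68^1.322 = 0.6006.
Surface direct beam = 1367 × 0.7563 × 0.6006 = 620.94 W/m².

621 W/m²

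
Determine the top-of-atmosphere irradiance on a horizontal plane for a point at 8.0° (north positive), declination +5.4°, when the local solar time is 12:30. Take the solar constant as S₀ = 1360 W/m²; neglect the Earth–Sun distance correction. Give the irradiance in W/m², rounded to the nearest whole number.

Hour angle H = 15° × (12.5 − 12) = 7.50°.
With φ = 8.0°, δ = 5.4°, H = 7.50°: sin φ sin δ = 0.0131, cos φ cos δ cos H = 0.9774, so cos θ_z = 0.9905.
Top-of-atmosphere irradiance = S₀ cos θ_z = 1360 × 0.9905 = 1347.08 W/m².

1347 W/m²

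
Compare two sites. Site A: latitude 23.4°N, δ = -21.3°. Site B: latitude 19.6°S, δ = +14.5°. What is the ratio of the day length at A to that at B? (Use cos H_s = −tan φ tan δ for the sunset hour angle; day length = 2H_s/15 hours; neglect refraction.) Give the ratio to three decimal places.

0.948

A: H_s = arccos(−tan 23.4° · tan -21.3°) = 80.29°, so 2H_s/15 = 10.7053 h.
B: H_s = arccos(−tan -19.6° · tan 14.5°) = 84.72°, so 2H_s/15 = 11.2960 h.
Ratio A/B = 10.7053 / 11.2960 = 0.9477.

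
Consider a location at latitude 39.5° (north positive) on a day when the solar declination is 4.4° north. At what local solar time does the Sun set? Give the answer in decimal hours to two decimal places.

18.24 h

The sunset hour angle satisfies cos H_s = −tan φ tan δ = -0.0634, giving H_s = 93.63°.
Sunset is at 12 + H_s/15 = 12 + 6.242 = 18.242 h local solar time.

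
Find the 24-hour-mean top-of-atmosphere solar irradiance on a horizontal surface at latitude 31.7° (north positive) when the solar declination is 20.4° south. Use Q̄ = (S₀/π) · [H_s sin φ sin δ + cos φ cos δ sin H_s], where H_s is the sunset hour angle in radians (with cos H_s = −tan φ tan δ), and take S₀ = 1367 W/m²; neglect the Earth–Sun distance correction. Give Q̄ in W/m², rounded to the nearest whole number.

The sunset hour angle satisfies cos H_s = −tan φ tan δ = 0.2297, giving H_s = 76.72°. In radians, H_s = 1.3390.
H_s sin φ sin δ = 1.3390 × 0.5255 × -0.3486 = -0.2453.
cos φ cos δ sin H_s = 0.8508 × 0.9373 × 0.9733 = 0.7762.
Q̄ = (1367/π) × (-0.2453 + 0.7762) = 435.13 × 0.5309 = 231.01 W/m².

231 W/m²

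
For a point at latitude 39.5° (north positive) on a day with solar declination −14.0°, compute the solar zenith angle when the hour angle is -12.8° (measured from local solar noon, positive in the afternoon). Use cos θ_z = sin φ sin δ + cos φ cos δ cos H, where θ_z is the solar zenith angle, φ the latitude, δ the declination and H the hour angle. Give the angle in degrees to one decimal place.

With φ = 39.5°, δ = -14.0°, H = -12.80°: sin φ sin δ = -0.1539, cos φ cos δ cos H = 0.7301, so cos θ_z = 0.5762.
θ_z = arccos(0.5762) = 54.82°.

54.8°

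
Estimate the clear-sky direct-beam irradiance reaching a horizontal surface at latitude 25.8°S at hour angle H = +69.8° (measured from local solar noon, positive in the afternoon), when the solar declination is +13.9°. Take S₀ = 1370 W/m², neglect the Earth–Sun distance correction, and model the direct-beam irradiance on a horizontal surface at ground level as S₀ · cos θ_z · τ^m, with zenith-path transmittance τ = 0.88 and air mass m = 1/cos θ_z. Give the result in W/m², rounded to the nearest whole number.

141 W/m²

cos θ_z = sin(-25.8°) sin(13.9°) + cos(-25.8°) cos(13.9°) cos(69.80°) = -0.1046 + 0.3018 = 0.1972.
Air mass m = 1/cos θ_z = 1/0.1972 = 5.071; τ^m = 0.88^5.071 = 0.5230.
Surface direct beam = 1370 × 0.1972 × 0.5230 = 141.30 W/m².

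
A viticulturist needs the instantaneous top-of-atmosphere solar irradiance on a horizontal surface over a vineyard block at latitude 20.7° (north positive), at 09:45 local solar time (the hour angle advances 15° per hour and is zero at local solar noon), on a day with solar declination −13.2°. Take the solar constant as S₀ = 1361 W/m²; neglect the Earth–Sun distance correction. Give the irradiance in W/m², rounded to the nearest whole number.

921 W/m²

Hour angle H = 15° × (9.75 − 12) = -33.75°.
With φ = 20.7°, δ = -13.2°, H = -33.75°: sin φ sin δ = -0.0807, cos φ cos δ cos H = 0.7572, so cos θ_z = 0.6765.
Top-of-atmosphere irradiance = S₀ cos θ_z = 1361 × 0.6765 = 920.72 W/m².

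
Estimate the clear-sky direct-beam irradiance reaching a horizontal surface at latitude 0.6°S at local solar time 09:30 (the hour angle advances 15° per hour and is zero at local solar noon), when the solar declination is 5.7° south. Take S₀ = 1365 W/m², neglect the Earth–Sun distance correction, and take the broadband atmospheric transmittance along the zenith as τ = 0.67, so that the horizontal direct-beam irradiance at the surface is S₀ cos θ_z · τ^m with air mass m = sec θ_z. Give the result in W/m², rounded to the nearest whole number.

Hour angle H = 15° × (9.5 − 12) = -37.50°.
With φ = -0.6°, δ = -5.7°, H = -37.50°: sin φ sin δ = 0.0010, cos φ cos δ cos H = 0.7894, so cos θ_z = 0.7904.
Air mass m = 1/cos θ_z = 1/0.7904 = 1.265; τ^m = 0.67^1.265 = 0.6025.
Surface direct beam = 1365 × 0.7904 × 0.6025 = 650.03 W/m².

650 W/m²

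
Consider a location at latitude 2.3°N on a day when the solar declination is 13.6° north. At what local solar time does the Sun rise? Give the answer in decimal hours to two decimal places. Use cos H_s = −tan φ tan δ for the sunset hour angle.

5.96 h

cos H_s = −tan(2.3°) · tan(13.6°) = -0.0097, so H_s = arccos(-0.0097) = 90.56°.
Sunrise is at 12 − H_s/15 = 12 − 6.037 = 5.963 h local solar time.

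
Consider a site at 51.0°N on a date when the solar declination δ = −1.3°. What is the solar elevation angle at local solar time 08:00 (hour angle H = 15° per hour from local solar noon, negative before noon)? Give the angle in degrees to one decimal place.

17.3°

Hour angle H = 15° × (8 − 12) = -60.00°.
cos θ_z = sin(51.0°) sin(-1.3°) + cos(51.0°) cos(-1.3°) cos(-60.00°) = -0.0176 + 0.3146 = 0.2970.
θ_z = arccos(0.2970) = 72.72°, so the elevation is 90° − 72.72° = 17.28°.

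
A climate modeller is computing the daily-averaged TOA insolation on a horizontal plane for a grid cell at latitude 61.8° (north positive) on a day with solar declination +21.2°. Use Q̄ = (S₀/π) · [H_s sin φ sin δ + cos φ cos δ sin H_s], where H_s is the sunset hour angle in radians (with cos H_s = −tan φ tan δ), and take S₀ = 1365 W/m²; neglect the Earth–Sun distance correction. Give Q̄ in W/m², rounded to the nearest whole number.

462 W/m²

−tan φ tan δ = −(1.8650)(0.3879) = -0.7234; H_s = arccos(-0.7234) = 136.34°. In radians, H_s = 2.3796.
H_s sin φ sin δ = 2.3796 × 0.8813 × 0.3616 = 0.7583.
cos φ cos δ sin H_s = 0.4726 × 0.9323 × 0.6904 = 0.3042.
Q̄ = (1365/π) × (0.7583 + 0.3042) = 434.49 × 1.0625 = 461.65 W/m².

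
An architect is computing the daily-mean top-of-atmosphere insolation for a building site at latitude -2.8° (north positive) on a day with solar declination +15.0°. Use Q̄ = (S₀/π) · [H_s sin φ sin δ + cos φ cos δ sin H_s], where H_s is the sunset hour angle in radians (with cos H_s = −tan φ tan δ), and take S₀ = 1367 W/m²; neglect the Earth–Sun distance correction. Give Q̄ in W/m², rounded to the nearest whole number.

411 W/m²

cos H_s = −tan(-2.8°) · tan(15.0°) = 0.0131, so H_s = arccos(0.0131) = 89.25°. In radians, H_s = 1.5577.
H_s sin φ sin δ = 1.5577 × -0.0488 × 0.2588 = -0.0197.
cos φ cos δ sin H_s = 0.9988 × 0.9659 × 0.9999 = 0.9646.
Q̄ = (1367/π) × (-0.0197 + 0.9646) = 435.13 × 0.9449 = 411.15 W/m².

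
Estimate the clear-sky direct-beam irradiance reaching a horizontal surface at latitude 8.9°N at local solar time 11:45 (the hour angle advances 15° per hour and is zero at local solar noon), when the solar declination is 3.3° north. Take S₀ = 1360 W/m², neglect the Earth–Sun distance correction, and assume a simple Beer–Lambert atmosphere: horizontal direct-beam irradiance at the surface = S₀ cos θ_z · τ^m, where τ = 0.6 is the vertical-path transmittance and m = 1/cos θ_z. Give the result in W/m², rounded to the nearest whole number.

808 W/m²

Hour angle H = 15° × (11.75 − 12) = -3.75°.
cos θ_z = sin φ sin δ + cos φ cos δ cos H = (0.1547)(0.0576) + (0.9880)(0.9983)(0.9979) = 0.9932.
Air mass m = 1/cos θ_z = 1/0.9932 = 1.007; τ^m = 0.6^1.007 = 0.5979.
Surface direct beam = 1360 × 0.9932 × 0.5979 = 807.61 W/m².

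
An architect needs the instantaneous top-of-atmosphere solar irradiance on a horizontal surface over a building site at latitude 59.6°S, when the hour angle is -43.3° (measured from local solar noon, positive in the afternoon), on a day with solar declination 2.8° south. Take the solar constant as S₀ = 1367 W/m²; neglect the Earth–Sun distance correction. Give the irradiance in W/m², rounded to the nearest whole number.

cos θ_z = sin(-59.6°) sin(-2.8°) + cos(-59.6°) cos(-2.8°) cos(-43.30°) = 0.0421 + 0.3678 = 0.4099.
Top-of-atmosphere irradiance = S₀ cos θ_z = 1367 × 0.4099 = 560.33 W/m².

560 W/m²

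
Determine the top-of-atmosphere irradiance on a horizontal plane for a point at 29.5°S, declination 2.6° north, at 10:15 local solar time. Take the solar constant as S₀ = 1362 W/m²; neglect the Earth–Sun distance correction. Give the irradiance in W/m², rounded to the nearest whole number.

1032 W/m²

Hour angle H = 15° × (10.25 − 12) = -26.25°.
cos θ_z = sin φ sin δ + cos φ cos δ cos H = (-0.4924)(0.0454) + (0.8704)(0.9990)(0.8969) = 0.7575.
Top-of-atmosphere irradiance = S₀ cos θ_z = 1362 × 0.7575 = 1031.71 W/m².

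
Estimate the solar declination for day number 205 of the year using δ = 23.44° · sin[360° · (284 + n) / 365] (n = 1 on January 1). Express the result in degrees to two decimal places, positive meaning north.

+19.81°

360 × (284 + 205) / 365 = 482.301°; sin(482.301°) = 0.8453.
δ = 23.44 × 0.8453 = 19.814° ≈ +19.81°.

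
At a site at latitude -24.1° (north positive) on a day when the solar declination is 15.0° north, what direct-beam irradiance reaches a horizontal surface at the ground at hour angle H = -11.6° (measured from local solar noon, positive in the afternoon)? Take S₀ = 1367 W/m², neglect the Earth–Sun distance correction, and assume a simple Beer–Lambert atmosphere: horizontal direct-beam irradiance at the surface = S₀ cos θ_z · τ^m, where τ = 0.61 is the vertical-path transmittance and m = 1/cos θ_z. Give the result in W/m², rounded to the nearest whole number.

540 W/m²

cos θ_z = sin(-24.1°) sin(15.0°) + cos(-24.1°) cos(15.0°) cos(-11.60°) = -0.1057 + 0.8637 = 0.7580.
Air mass m = 1/cos θ_z = 1/0.7580 = 1.319; τ^m = 0.61^1.319 = 0.5210.
Surface direct beam = 1367 × 0.7580 × 0.5210 = 539.85 W/m².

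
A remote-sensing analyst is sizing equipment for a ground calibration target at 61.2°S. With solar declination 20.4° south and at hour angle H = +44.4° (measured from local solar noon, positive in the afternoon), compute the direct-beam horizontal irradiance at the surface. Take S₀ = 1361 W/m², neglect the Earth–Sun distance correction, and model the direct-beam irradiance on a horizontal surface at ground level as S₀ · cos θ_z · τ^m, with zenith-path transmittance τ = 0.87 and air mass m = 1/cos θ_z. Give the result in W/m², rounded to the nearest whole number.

685 W/m²

cos θ_z = sin φ sin δ + cos φ cos δ cos H = (-0.8763)(-0.3486) + (0.4818)(0.9373)(0.7145) = 0.6281.
Air mass m = 1/cos θ_z = 1/0.6281 = 1.592; τ^m = 0.87^1.592 = 0.8012.
Surface direct beam = 1361 × 0.6281 × 0.8012 = 684.90 W/m².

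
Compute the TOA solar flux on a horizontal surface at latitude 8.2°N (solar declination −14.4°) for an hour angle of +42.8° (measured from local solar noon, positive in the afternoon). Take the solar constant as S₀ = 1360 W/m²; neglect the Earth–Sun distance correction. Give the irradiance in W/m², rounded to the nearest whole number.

cos θ_z = sin(8.2°) sin(-14.4°) + cos(8.2°) cos(-14.4°) cos(42.80°) = -0.0355 + 0.7034 = 0.6679.
Top-of-atmosphere irradiance = S₀ cos θ_z = 1360 × 0.6679 = 908.34 W/m².

908 W/m²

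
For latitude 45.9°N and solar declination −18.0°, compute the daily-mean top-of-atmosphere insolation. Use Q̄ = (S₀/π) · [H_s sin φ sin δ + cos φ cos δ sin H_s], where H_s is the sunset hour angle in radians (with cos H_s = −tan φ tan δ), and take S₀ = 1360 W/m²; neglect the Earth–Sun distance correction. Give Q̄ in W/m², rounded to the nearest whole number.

152 W/m²

−tan φ tan δ = −(1.0319)(-0.3249) = 0.3353; H_s = arccos(0.3353) = 70.41°. In radians, H_s = 1.2289.
H_s sin φ sin δ = 1.2289 × 0.7181 × -0.3090 = -0.2727.
cos φ cos δ sin H_s = 0.6959 × 0.9511 × 0.9421 = 0.6235.
Q̄ = (1360/π) × (-0.2727 + 0.6235) = 432.90 × 0.3508 = 151.86 W/m².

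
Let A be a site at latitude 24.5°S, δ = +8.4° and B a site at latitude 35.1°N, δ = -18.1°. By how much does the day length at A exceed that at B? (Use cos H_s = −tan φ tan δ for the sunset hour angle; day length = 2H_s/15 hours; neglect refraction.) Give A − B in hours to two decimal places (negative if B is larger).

A: H_s = arccos(−tan -24.5° · tan 8.4°) = 86.14°, so 2H_s/15 = 11.4853 h.
B: H_s = arccos(−tan 35.1° · tan -18.1°) = 76.72°, so 2H_s/15 = 10.2293 h.
A − B = 11.4853 − 10.2293 = 1.2560 h.

+1.26 h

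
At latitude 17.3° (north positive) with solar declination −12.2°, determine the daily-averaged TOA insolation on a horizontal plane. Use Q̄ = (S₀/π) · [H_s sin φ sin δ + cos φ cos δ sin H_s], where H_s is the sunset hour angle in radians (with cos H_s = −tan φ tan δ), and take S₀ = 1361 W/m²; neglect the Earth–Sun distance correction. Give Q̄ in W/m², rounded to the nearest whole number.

362 W/m²

−tan φ tan δ = −(0.3115)(-0.2162) = 0.0673; H_s = arccos(0.0673) = 86.14°. In radians, H_s = 1.5034.
H_s sin φ sin δ = 1.5034 × 0.2974 × -0.2113 = -0.0945.
cos φ cos δ sin H_s = 0.9548 × 0.9774 × 0.9977 = 0.9311.
Q̄ = (1361/π) × (-0.0945 + 0.9311) = 433.22 × 0.8366 = 362.43 W/m².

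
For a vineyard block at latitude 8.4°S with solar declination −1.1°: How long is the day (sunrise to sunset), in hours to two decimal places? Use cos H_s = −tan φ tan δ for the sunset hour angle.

12.02 hours

The sunset hour angle satisfies cos H_s = −tan φ tan δ = -0.0028, giving H_s = 90.16°.
Day length = 2 H_s / 15° h⁻¹ = 180.32° / 15 = 12.021 h.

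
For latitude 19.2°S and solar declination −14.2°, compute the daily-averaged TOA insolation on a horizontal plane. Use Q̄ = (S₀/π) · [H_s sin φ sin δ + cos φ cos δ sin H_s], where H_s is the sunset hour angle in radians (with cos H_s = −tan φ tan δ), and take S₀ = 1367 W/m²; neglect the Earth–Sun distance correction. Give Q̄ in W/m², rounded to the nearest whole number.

The sunset hour angle satisfies cos H_s = −tan φ tan δ = -0.0881, giving H_s = 95.05°. In radians, H_s = 1.6589.
H_s sin φ sin δ = 1.6589 × -0.3289 × -0.2453 = 0.1338.
cos φ cos δ sin H_s = 0.9444 × 0.9694 × 0.9961 = 0.9119.
Q̄ = (1367/π) × (0.1338 + 0.9119) = 435.13 × 1.0457 = 455.02 W/m².

455 W/m²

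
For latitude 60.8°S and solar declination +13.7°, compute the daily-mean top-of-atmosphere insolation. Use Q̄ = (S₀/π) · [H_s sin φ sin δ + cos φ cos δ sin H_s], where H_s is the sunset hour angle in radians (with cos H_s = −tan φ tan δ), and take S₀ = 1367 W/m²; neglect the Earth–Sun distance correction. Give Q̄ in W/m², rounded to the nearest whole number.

85 W/m²

cos H_s = −tan(-60.8°) · tan(13.7°) = 0.4362, so H_s = arccos(0.4362) = 64.14°. In radians, H_s = 1.1195.
H_s sin φ sin δ = 1.1195 × -0.8729 × 0.2368 = -0.2314.
cos φ cos δ sin H_s = 0.4879 × 0.9715 × 0.8999 = 0.4265.
Q̄ = (1367/π) × (-0.2314 + 0.4265) = 435.13 × 0.1951 = 84.89 W/m².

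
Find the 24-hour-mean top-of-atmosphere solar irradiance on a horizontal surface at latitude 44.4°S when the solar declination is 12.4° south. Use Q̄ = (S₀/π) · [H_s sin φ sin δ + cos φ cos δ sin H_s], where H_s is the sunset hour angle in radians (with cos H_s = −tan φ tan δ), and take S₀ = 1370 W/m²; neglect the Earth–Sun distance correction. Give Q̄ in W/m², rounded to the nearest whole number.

−tan φ tan δ = −(-0.9793)(-0.2199) = -0.2153; H_s = arccos(-0.2153) = 102.43°. In radians, H_s = 1.7877.
H_s sin φ sin δ = 1.7877 × -0.6997 × -0.2147 = 0.2686.
cos φ cos δ sin H_s = 0.7145 × 0.9767 × 0.9766 = 0.6815.
Q̄ = (1370/π) × (0.2686 + 0.6815) = 436.08 × 0.9501 = 414.32 W/m².

414 W/m²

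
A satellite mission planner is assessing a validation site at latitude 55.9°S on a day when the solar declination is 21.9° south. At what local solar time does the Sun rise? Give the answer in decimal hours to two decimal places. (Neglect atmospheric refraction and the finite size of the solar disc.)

−tan φ tan δ = −(-1.4770)(-0.4020) = -0.5938; H_s = arccos(-0.5938) = 126.43°.
Sunrise is at 12 − H_s/15 = 12 − 8.429 = 3.571 h local solar time.

3.57 h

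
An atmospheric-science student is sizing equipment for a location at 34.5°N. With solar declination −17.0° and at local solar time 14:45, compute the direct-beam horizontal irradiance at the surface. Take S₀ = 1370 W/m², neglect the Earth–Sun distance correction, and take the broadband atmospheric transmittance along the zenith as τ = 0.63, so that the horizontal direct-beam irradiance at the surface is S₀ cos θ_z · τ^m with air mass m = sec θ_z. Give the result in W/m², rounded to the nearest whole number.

Hour angle H = 15° × (14.75 − 12) = 41.25°.
With φ = 34.5°, δ = -17.0°, H = 41.25°: sin φ sin δ = -0.1656, cos φ cos δ cos H = 0.5925, so cos θ_z = 0.4269.
Air mass m = 1/cos θ_z = 1/0.4269 = 2.342; τ^m = 0.63^2.342 = 0.3389.
Surface direct beam = 1370 × 0.4269 × 0.3389 = 198.21 W/m².

198 W/m²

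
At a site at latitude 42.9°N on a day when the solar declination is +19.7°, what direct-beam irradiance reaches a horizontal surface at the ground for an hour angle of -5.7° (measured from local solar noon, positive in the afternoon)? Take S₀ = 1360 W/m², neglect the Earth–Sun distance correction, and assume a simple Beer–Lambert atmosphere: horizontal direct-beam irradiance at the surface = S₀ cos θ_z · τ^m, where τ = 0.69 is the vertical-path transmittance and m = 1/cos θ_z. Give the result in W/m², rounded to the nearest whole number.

cos θ_z = sin φ sin δ + cos φ cos δ cos H = (0.6807)(0.3371) + (0.7325)(0.9415)(0.9951) = 0.9157.
Air mass m = 1/cos θ_z = 1/0.9157 = 1.092; τ^m = 0.69^1.092 = 0.6668.
Surface direct beam = 1360 × 0.9157 × 0.6668 = 830.40 W/m².

830 W/m²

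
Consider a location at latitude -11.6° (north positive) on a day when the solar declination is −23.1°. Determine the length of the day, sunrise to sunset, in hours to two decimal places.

cos H_s = −tan(-11.6°) · tan(-23.1°) = -0.0876, so H_s = arccos(-0.0876) = 95.03°.
Day length = 2 H_s / 15° h⁻¹ = 190.06° / 15 = 12.671 h.

12.67 hours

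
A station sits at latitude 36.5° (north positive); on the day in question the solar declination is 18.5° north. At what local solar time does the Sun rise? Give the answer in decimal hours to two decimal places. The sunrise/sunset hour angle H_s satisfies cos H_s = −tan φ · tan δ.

5.04 h

−tan φ tan δ = −(0.7400)(0.3346) = -0.2476; H_s = arccos(-0.2476) = 104.34°.
Sunrise is at 12 − H_s/15 = 12 − 6.956 = 5.044 h local solar time.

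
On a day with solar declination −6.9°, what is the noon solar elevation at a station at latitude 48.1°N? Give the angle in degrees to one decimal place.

35.0°

At local solar noon the hour angle is zero, so the elevation is 90° − |φ − δ| = 90° − |48.1° − (-6.9°)| = 90° − 55.0° = 35.0°.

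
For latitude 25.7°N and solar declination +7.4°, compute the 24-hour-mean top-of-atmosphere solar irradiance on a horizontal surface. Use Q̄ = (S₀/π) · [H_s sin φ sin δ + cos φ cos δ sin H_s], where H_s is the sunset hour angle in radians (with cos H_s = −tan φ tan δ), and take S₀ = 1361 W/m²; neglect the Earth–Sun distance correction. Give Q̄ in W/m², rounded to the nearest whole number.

The sunset hour angle satisfies cos H_s = −tan φ tan δ = -0.0625, giving H_s = 93.58°. In radians, H_s = 1.6333.
H_s sin φ sin δ = 1.6333 × 0.4337 × 0.1288 = 0.0912.
cos φ cos δ sin H_s = 0.9011 × 0.9917 × 0.9980 = 0.8918.
Q̄ = (1361/π) × (0.0912 + 0.8918) = 433.22 × 0.9830 = 425.86 W/m².

426 W/m²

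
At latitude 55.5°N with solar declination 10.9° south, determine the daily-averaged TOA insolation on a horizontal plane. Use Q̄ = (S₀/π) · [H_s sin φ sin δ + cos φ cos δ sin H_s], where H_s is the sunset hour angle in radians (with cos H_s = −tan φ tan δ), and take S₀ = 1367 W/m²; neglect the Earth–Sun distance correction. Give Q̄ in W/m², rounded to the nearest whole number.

145 W/m²

The sunset hour angle satisfies cos H_s = −tan φ tan δ = 0.2802, giving H_s = 73.73°. In radians, H_s = 1.2868.
H_s sin φ sin δ = 1.2868 × 0.8241 × -0.1891 = -0.2005.
cos φ cos δ sin H_s = 0.5664 × 0.9820 × 0.9599 = 0.5339.
Q̄ = (1367/π) × (-0.2005 + 0.5339) = 435.13 × 0.3334 = 145.07 W/m².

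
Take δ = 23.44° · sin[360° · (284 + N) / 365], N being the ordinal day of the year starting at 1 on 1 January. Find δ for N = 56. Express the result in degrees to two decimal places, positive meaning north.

-9.78°

360 × (284 + 56) / 365 = 335.342°; sin(335.342°) = -0.4172.
δ = 23.44 × -0.4172 = -9.779° ≈ -9.78°.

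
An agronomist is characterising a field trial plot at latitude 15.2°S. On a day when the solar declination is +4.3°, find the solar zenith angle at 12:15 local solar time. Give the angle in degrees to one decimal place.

19.9°

Hour angle H = 15° × (12.25 − 12) = 3.75°.
cos θ_z = sin(-15.2°) sin(4.3°) + cos(-15.2°) cos(4.3°) cos(3.75°) = -0.0197 + 0.9602 = 0.9405.
θ_z = arccos(0.9405) = 19.86°.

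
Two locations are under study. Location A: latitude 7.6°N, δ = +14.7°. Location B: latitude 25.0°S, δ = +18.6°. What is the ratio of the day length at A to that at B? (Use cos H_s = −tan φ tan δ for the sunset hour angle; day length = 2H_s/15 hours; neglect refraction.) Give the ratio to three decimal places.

1.136

A: H_s = arccos(−tan 7.6° · tan 14.7°) = 92.01°, so 2H_s/15 = 12.2680 h.
B: H_s = arccos(−tan -25.0° · tan 18.6°) = 80.97°, so 2H_s/15 = 10.7960 h.
Ratio A/B = 12.2680 / 10.7960 = 1.1363.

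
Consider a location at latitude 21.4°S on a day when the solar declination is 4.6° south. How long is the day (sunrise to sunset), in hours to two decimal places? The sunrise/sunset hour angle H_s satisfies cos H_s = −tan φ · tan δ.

−tan φ tan δ = −(-0.3919)(-0.0805) = -0.0315; H_s = arccos(-0.0315) = 91.81°.
Day length = 2 H_s / 15° h⁻¹ = 183.62° / 15 = 12.241 h.

12.24 hours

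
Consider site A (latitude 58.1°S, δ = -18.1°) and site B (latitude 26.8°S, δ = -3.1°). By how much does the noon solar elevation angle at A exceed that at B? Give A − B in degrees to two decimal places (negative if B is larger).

A: 90° − |-58.1 − (-18.1)| = 50.00°.
B: 90° − |-26.8 − (-3.1)| = 66.30°.
A − B = 50.00 − 66.30 = -16.30°.

-16.30°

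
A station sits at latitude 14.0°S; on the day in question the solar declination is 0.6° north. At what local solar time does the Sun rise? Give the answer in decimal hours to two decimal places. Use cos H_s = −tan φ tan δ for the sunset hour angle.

6.01 h

cos H_s = −tan(-14.0°) · tan(0.6°) = 0.0026, so H_s = arccos(0.0026) = 89.85°.
Sunrise is at 12 − H_s/15 = 12 − 5.990 = 6.010 h local solar time.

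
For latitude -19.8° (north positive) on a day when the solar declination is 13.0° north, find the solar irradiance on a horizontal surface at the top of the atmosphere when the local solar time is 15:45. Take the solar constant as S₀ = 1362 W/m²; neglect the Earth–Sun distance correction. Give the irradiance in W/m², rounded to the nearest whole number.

Hour angle H = 15° × (15.75 − 12) = 56.25°.
cos θ_z = sin(-19.8°) sin(13.0°) + cos(-19.8°) cos(13.0°) cos(56.25°) = -0.0762 + 0.5093 = 0.4331.
Top-of-atmosphere irradiance = S₀ cos θ_z = 1362 × 0.4331 = 589.88 W/m².

590 W/m²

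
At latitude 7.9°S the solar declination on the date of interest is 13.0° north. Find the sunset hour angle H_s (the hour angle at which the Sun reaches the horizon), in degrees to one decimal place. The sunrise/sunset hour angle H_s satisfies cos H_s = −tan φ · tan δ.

88.2°

cos H_s = −tan(-7.9°) · tan(13.0°) = 0.0320, so H_s = arccos(0.0320) = 88.17°.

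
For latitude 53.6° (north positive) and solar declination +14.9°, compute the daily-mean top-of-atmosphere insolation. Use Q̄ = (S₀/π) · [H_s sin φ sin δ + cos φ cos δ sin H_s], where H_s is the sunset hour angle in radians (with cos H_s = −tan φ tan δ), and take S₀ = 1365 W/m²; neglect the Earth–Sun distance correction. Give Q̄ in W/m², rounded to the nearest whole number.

407 W/m²

cos H_s = −tan(53.6°) · tan(14.9°) = -0.3609, so H_s = arccos(-0.3609) = 111.16°. In radians, H_s = 1.9401.
H_s sin φ sin δ = 1.9401 × 0.8049 × 0.2571 = 0.4015.
cos φ cos δ sin H_s = 0.5934 × 0.9664 × 0.9326 = 0.5348.
Q̄ = (1365/π) × (0.4015 + 0.5348) = 434.49 × 0.9363 = 406.81 W/m².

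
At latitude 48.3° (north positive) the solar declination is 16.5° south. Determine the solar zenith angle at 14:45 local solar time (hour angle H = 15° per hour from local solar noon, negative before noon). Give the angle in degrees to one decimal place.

74.5°

Hour angle H = 15° × (14.75 − 12) = 41.25°.
cos θ_z = sin φ sin δ + cos φ cos δ cos H = (0.7466)(-0.2840) + (0.6652)(0.9588)(0.7518) = 0.2675.
θ_z = arccos(0.2675) = 74.48°.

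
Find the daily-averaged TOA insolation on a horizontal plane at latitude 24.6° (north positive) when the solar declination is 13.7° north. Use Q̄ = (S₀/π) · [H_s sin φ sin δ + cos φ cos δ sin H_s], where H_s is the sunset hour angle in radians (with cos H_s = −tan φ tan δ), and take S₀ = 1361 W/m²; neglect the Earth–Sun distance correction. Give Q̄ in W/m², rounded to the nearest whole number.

−tan φ tan δ = −(0.4578)(0.2438) = -0.1116; H_s = arccos(-0.1116) = 96.41°. In radians, H_s = 1.6827.
H_s sin φ sin δ = 1.6827 × 0.4163 × 0.2368 = 0.1659.
cos φ cos δ sin H_s = 0.9092 × 0.9715 × 0.9937 = 0.8777.
Q̄ = (1361/π) × (0.1659 + 0.8777) = 433.22 × 1.0436 = 452.11 W/m².

452 W/m²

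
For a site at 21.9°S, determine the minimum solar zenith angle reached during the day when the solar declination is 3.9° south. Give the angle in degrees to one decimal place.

At local solar noon the hour angle is zero, so the zenith angle is |φ − δ| = |-21.9° − (-3.9°)| = 18.0°.

18.0°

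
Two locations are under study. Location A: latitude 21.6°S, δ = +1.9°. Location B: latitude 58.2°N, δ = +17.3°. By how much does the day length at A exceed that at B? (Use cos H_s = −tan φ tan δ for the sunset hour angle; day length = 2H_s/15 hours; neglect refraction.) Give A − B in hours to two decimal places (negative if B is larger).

A: H_s = arccos(−tan -21.6° · tan 1.9°) = 89.25°, so 2H_s/15 = 11.9000 h.
B: H_s = arccos(−tan 58.2° · tan 17.3°) = 120.16°, so 2H_s/15 = 16.0213 h.
A − B = 11.9000 − 16.0213 = -4.1213 h.

-4.12 h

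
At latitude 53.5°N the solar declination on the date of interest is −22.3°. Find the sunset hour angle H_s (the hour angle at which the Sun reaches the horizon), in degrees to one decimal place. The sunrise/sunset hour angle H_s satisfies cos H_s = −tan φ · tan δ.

The sunset hour angle satisfies cos H_s = −tan φ tan δ = 0.5543, giving H_s = 56.34°.

56.3°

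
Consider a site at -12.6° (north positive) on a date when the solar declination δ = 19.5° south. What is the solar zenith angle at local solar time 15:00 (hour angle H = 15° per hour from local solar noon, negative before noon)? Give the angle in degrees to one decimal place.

43.7°

Hour angle H = 15° × (15 − 12) = 45.00°.
cos θ_z = sin(-12.6°) sin(-19.5°) + cos(-12.6°) cos(-19.5°) cos(45.00°) = 0.0728 + 0.6505 = 0.7233.
θ_z = arccos(0.7233) = 43.67°.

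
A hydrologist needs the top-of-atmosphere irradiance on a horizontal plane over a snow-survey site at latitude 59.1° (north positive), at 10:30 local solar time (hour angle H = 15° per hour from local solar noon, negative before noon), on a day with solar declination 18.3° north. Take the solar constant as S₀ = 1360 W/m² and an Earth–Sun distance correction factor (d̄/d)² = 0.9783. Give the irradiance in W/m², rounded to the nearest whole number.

Hour angle H = 15° × (10.5 − 12) = -22.50°.
cos θ_z = sin(59.1°) sin(18.3°) + cos(59.1°) cos(18.3°) cos(-22.50°) = 0.2694 + 0.4505 = 0.7199.
Top-of-atmosphere irradiance = S₀ (d̄/d)² cos θ_z = 1360 × 0.9783 × 0.7199 = 957.82 W/m².

958 W/m²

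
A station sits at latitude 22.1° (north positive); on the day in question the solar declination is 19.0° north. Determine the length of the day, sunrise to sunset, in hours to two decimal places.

−tan φ tan δ = −(0.4061)(0.3443) = -0.1398; H_s = arccos(-0.1398) = 98.04°.
Day length = 2 H_s / 15° h⁻¹ = 196.08° / 15 = 13.072 h.

13.07 hours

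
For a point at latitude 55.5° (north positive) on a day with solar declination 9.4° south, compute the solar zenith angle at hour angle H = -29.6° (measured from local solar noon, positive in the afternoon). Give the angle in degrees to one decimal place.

With φ = 55.5°, δ = -9.4°, H = -29.60°: sin φ sin δ = -0.1346, cos φ cos δ cos H = 0.4859, so cos θ_z = 0.3513.
θ_z = arccos(0.3513) = 69.43°.

69.4°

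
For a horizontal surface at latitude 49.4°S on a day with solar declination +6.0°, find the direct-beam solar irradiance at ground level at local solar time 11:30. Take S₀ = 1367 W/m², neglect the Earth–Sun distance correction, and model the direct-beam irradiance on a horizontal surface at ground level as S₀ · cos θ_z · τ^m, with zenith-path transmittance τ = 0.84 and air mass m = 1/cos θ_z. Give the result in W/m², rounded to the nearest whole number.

564 W/m²

Hour angle H = 15° × (11.5 − 12) = -7.50°.
With φ = -49.4°, δ = 6.0°, H = -7.50°: sin φ sin δ = -0.0794, cos φ cos δ cos H = 0.6417, so cos θ_z = 0.5623.
Air mass m = 1/cos θ_z = 1/0.5623 = 1.778; τ^m = 0.84^1.778 = 0.7334.
Surface direct beam = 1367 × 0.5623 × 0.7334 = 563.74 W/m².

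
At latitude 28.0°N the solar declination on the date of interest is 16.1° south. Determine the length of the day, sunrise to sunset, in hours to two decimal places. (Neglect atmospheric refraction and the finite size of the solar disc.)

10.82 hours

The sunset hour angle satisfies cos H_s = −tan φ tan δ = 0.1535, giving H_s = 81.17°.
Day length = 2 H_s / 15° h⁻¹ = 162.34° / 15 = 10.823 h.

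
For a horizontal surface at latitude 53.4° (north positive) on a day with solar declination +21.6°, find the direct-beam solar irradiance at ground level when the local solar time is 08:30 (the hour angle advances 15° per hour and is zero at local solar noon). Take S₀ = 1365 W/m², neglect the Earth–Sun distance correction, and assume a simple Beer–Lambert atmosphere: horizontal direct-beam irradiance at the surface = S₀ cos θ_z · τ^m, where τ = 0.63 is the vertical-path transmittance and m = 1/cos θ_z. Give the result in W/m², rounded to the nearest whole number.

Hour angle H = 15° × (8.5 − 12) = -52.50°.
cos θ_z = sin φ sin δ + cos φ cos δ cos H = (0.8028)(0.3681) + (0.5962)(0.9298)(0.6088) = 0.6330.
Air mass m = 1/cos θ_z = 1/0.6330 = 1.580; τ^m = 0.63^1.580 = 0.4819.
Surface direct beam = 1365 × 0.6330 × 0.4819 = 416.38 W/m².

416 W/m²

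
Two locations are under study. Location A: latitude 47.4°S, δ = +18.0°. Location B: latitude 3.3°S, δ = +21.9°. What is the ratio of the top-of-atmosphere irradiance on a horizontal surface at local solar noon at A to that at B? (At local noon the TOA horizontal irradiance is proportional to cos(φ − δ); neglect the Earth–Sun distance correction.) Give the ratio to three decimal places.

0.460

A: cos θ_z = cos(-47.4° − (18.0°)) = 0.4163.
B: cos θ_z = cos(-3.3° − (21.9°)) = 0.9048.
Ratio A/B = 0.4163 / 0.9048 = 0.4601.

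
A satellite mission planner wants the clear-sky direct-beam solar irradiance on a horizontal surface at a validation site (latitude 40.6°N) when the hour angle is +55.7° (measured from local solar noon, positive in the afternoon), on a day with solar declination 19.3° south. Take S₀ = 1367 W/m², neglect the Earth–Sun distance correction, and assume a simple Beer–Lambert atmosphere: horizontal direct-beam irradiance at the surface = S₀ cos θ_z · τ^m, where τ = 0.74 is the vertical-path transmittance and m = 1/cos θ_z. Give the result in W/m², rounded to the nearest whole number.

52 W/m²

cos θ_z = sin(40.6°) sin(-19.3°) + cos(40.6°) cos(-19.3°) cos(55.70°) = -0.2151 + 0.4038 = 0.1887.
Air mass m = 1/cos θ_z = 1/0.1887 = 5.299; τ^m = 0.74^5.299 = 0.2028.
Surface direct beam = 1367 × 0.1887 × 0.2028 = 52.31 W/m².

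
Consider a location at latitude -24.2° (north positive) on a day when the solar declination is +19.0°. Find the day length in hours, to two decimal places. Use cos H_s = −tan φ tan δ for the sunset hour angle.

10.81 hours

The sunset hour angle satisfies cos H_s = −tan φ tan δ = 0.1547, giving H_s = 81.10°.
Day length = 2 H_s / 15° h⁻¹ = 162.20° / 15 = 10.813 h.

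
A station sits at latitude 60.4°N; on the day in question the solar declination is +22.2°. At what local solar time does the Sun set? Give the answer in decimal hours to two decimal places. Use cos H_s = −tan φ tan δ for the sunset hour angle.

cos H_s = −tan(60.4°) · tan(22.2°) = -0.7184, so H_s = arccos(-0.7184) = 135.92°.
Sunset is at 12 + H_s/15 = 12 + 9.061 = 21.061 h local solar time.

21.06 h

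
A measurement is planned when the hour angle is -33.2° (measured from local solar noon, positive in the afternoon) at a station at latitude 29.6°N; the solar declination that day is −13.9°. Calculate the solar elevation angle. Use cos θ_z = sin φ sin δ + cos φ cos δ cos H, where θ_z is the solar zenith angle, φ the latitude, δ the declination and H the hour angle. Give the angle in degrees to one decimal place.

With φ = 29.6°, δ = -13.9°, H = -33.20°: sin φ sin δ = -0.1187, cos φ cos δ cos H = 0.7063, so cos θ_z = 0.5876.
θ_z = arccos(0.5876) = 54.01°, so the elevation is 90° − 54.01° = 35.99°.

36.0°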